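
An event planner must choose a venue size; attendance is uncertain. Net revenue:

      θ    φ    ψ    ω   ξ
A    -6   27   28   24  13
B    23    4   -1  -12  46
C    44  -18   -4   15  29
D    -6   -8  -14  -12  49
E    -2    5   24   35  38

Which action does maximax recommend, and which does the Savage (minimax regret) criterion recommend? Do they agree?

maximax → D; minimax regret → C (disagree)

Row maxima: A=28, B=46, C=44, D=49, E=38
Best best-case = 49 → D.
Column bests: θ=44, φ=27, ψ=28, ω=35, ξ=49.
A regrets: 50, 0, 0, 11, 36 → max 50
B regrets: 21, 23, 29, 47, 3 → max 47
C regrets: 0, 45, 32, 20, 20 → max 45
D regrets: 50, 35, 42, 47, 0 → max 50
E regrets: 46, 22, 4, 0, 11 → max 46
Smallest max regret = 45 → C.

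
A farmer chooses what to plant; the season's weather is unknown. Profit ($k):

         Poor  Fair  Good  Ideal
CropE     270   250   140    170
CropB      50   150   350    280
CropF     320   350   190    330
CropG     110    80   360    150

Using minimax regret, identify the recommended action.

CropF

Column bests: Poor=320, Fair=350, Good=360, Ideal=330.
CropE regrets: 50, 100, 220, 160 → max 220
CropB regrets: 270, 200, 10, 50 → max 270
CropF regrets: 0, 0, 170, 0 → max 170
CropG regrets: 210, 270, 0, 180 → max 270
Smallest max regret = 170 → CropF.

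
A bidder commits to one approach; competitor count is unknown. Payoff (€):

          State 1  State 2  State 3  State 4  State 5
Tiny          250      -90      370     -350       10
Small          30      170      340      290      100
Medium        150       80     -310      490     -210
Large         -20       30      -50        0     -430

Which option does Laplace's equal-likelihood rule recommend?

Row averages: Tiny=38, Small=186, Medium=40, Large=-94
Highest average = 186 → Small.

Small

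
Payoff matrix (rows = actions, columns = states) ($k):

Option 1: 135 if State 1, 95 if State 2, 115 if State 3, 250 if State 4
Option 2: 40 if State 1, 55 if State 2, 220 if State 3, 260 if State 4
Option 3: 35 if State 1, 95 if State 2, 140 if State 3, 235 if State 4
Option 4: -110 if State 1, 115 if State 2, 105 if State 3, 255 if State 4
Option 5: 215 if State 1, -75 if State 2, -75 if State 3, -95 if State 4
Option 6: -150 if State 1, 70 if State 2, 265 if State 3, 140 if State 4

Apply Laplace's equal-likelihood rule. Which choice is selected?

Row averages: Option 1=148.75, Option 2=143.75, Option 3=126.25, Option 4=91.25, Option 5=-7.5, Option 6=81.25
Highest average = 148.75 → Option 1.

Option 1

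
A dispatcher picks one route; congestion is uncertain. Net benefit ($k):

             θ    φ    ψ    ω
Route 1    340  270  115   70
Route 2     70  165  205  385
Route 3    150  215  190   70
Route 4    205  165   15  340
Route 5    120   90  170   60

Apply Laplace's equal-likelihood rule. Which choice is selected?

Route 2

Row averages: Route 1=198.75, Route 2=206.25, Route 3=156.25, Route 4=181.25, Route 5=110
Highest average = 206.25 → Route 2.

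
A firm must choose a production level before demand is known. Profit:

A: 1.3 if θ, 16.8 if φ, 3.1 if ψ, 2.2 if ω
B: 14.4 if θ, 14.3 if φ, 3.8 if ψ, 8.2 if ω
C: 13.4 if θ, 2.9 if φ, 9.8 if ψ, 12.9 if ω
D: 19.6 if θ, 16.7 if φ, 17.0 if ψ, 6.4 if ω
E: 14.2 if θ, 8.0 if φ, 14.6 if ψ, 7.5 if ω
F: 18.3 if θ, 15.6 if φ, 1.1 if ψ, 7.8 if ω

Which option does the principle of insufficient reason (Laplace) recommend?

Row averages: A=5.85, B=10.175, C=9.75, D=14.925, E=11.075, F=10.7
Highest average = 14.925 → D.

D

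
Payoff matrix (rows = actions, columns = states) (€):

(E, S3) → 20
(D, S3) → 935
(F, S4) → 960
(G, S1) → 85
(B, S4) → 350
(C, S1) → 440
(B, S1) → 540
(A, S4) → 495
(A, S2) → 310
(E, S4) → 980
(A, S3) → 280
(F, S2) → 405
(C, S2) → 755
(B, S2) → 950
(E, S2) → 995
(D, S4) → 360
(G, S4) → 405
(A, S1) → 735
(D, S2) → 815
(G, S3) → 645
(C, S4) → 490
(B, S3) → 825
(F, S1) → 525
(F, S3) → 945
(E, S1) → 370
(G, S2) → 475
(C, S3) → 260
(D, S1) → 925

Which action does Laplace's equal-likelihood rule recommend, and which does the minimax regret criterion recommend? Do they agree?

Row averages: A=455, B=666.25, C=486.25, D=758.75, E=591.25, F=708.75, G=402.5
Highest average = 758.75 → D.
Column bests: S1=925, S2=995, S3=945, S4=980.
A regrets: 190, 685, 665, 485 → max 685
B regrets: 385, 45, 120, 630 → max 630
C regrets: 485, 240, 685, 490 → max 685
D regrets: 0, 180, 10, 620 → max 620
E regrets: 555, 0, 925, 0 → max 925
F regrets: 400, 590, 0, 20 → max 590
G regrets: 840, 520, 300, 575 → max 840
Smallest max regret = 590 → F.

laplace → D; minimax regret → F (disagree)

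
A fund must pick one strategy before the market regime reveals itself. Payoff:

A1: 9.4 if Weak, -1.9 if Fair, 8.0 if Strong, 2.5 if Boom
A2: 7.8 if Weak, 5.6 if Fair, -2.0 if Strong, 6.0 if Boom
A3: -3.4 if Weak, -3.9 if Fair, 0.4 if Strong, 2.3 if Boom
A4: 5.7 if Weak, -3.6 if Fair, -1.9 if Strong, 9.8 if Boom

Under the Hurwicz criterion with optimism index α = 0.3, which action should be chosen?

A1

A1: 0.3·9.4 + 0.7·(-1.9) = 1.49
A2: 0.3·7.8 + 0.7·(-2.0) = 0.94
A3: 0.3·2.3 + 0.7·(-3.9) = -2.04
A4: 0.3·9.8 + 0.7·(-3.6) = 0.42
Highest Hurwicz score = 1.49 → A1.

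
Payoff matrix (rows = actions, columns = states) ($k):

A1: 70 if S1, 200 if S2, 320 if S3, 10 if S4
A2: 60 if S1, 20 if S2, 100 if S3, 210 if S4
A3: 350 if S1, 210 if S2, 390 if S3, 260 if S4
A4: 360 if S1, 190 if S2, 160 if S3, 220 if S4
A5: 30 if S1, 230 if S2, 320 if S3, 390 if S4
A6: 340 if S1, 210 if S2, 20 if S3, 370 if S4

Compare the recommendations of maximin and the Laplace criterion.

maximin → A3; laplace → A3 (agree)

Row minima: A1=10, A2=20, A3=210, A4=160, A5=30, A6=20
Best worst-case = 210 → A3.
Row averages: A1=150, A2=97.5, A3=302.5, A4=232.5, A5=242.5, A6=235
Highest average = 302.5 → A3.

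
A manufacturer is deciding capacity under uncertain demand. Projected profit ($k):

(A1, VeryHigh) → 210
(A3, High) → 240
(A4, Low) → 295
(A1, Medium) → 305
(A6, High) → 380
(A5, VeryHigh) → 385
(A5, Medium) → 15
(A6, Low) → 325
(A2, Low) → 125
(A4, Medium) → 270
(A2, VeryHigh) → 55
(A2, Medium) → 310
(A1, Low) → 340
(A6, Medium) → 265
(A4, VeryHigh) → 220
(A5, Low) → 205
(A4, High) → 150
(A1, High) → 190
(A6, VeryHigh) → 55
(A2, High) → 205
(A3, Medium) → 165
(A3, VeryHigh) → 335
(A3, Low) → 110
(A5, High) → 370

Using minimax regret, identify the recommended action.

A1

Column bests: Low=340, Medium=310, High=380, VeryHigh=385.
A1 regrets: 0, 5, 190, 175 → max 190
A2 regrets: 215, 0, 175, 330 → max 330
A3 regrets: 230, 145, 140, 50 → max 230
A4 regrets: 45, 40, 230, 165 → max 230
A5 regrets: 135, 295, 10, 0 → max 295
A6 regrets: 15, 45, 0, 330 → max 330
Smallest max regret = 190 → A1.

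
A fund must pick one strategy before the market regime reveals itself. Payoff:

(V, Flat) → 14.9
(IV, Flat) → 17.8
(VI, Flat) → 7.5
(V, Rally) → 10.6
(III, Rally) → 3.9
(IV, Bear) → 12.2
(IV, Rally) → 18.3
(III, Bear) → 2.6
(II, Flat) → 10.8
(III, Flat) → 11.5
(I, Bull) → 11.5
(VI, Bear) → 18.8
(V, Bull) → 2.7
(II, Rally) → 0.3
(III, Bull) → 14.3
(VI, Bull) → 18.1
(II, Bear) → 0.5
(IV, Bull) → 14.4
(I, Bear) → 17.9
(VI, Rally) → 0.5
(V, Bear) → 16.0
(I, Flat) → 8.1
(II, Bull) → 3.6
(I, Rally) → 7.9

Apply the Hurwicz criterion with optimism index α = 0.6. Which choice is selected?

IV

I: 0.6·17.9 + 0.4·7.9 = 13.9
II: 0.6·10.8 + 0.4·0.3 = 6.6
III: 0.6·14.3 + 0.4·2.6 = 9.62
IV: 0.6·18.3 + 0.4·12.2 = 15.86
V: 0.6·16.0 + 0.4·2.7 = 10.68
VI: 0.6·18.8 + 0.4·0.5 = 11.48
Highest Hurwicz score = 15.86 → IV.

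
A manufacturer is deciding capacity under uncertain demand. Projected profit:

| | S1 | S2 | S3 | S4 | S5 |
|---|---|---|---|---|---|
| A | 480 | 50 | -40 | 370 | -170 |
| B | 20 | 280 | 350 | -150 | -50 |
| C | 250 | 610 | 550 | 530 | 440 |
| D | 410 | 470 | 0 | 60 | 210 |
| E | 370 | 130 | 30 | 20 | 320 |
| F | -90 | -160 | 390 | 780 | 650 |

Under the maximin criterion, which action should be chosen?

C

Row minima: A=-170, B=-150, C=250, D=0, E=20, F=-160
Best worst-case = 250 → C.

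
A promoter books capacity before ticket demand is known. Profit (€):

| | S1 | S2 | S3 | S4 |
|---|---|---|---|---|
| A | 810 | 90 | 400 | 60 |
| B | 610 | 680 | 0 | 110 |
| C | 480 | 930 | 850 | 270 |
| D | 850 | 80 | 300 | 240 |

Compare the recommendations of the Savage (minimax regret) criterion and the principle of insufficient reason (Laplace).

minimax regret → C; laplace → C (agree)

Column bests: S1=850, S2=930, S3=850, S4=270.
A regrets: 40, 840, 450, 210 → max 840
B regrets: 240, 250, 850, 160 → max 850
C regrets: 370, 0, 0, 0 → max 370
D regrets: 0, 850, 550, 30 → max 850
Smallest max regret = 370 → C.
Row averages: A=340, B=350, C=632.5, D=367.5
Highest average = 632.5 → C.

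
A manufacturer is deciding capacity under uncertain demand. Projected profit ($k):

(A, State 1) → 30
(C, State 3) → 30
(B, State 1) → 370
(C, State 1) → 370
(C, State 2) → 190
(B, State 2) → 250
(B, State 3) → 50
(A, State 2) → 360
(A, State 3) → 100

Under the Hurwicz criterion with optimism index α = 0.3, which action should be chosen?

A: 0.3·360 + 0.7·30 = 129
B: 0.3·370 + 0.7·50 = 146
C: 0.3·370 + 0.7·30 = 132
Highest Hurwicz score = 146 → B.

B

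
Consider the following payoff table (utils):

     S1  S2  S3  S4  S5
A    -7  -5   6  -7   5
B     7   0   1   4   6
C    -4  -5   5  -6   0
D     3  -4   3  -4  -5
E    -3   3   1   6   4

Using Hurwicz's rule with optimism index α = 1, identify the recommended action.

A: 1·6 + 0·(-7) = 6
B: 1·7 + 0·0 = 7
C: 1·5 + 0·(-6) = 5
D: 1·3 + 0·(-5) = 3
E: 1·6 + 0·(-3) = 6
Highest Hurwicz score = 7 → B.

B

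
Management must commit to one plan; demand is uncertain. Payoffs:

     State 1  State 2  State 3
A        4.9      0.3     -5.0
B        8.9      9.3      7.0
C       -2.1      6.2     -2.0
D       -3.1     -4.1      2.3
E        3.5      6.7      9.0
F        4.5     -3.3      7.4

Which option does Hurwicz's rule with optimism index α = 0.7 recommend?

A: 0.7·4.9 + 0.3·(-5.0) = 1.93
B: 0.7·9.3 + 0.3·7.0 = 8.61
C: 0.7·6.2 + 0.3·(-2.1) = 3.71
D: 0.7·2.3 + 0.3·(-4.1) = 0.38
E: 0.7·9.0 + 0.3·3.5 = 7.35
F: 0.7·7.4 + 0.3·(-3.3) = 4.19
Highest Hurwicz score = 8.61 → B.

B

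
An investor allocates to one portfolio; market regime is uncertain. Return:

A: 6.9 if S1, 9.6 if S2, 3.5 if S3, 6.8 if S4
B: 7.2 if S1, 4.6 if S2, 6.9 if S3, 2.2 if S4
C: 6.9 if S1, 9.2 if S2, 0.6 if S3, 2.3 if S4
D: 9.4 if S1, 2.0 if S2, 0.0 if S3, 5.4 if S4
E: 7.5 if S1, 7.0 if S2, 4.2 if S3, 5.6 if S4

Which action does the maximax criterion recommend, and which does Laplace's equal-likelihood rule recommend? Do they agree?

Row maxima: A=9.6, B=7.2, C=9.2, D=9.4, E=7.5
Best best-case = 9.6 → A.
Row averages: A=6.7, B=5.225, C=4.75, D=4.2, E=6.075
Highest average = 6.7 → A.

maximax → A; laplace → A (agree)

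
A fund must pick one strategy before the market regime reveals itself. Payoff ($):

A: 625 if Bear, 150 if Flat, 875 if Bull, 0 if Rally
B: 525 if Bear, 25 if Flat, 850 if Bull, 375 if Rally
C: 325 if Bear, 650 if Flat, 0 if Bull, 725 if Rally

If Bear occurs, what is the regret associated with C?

Best payoff under Bear is 625.
Regret = 625 − 325 = 300.

300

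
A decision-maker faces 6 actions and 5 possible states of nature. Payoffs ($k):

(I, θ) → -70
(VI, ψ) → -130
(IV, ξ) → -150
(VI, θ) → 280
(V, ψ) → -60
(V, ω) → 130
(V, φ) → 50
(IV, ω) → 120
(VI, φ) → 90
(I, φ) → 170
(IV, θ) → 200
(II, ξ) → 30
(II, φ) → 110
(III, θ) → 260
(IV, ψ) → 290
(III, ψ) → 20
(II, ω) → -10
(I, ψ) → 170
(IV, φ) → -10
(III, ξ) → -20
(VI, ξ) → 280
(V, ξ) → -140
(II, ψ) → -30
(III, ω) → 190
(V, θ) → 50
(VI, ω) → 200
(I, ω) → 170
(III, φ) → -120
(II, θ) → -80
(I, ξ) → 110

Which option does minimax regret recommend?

III

Column bests: θ=280, φ=170, ψ=290, ω=200, ξ=280.
I regrets: 350, 0, 120, 30, 170 → max 350
II regrets: 360, 60, 320, 210, 250 → max 360
III regrets: 20, 290, 270, 10, 300 → max 300
IV regrets: 80, 180, 0, 80, 430 → max 430
V regrets: 230, 120, 350, 70, 420 → max 420
VI regrets: 0, 80, 420, 0, 0 → max 420
Smallest max regret = 300 → III.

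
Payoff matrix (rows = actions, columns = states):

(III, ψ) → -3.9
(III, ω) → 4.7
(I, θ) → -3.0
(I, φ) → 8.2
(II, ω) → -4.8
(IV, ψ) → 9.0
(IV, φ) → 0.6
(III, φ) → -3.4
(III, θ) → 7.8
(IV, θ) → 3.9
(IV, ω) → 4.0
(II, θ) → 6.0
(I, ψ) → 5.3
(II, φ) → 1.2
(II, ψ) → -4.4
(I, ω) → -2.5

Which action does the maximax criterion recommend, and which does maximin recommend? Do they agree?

Row maxima: I=8.2, II=6.0, III=7.8, IV=9.0
Best best-case = 9.0 → IV.
Row minima: I=-3.0, II=-4.8, III=-3.9, IV=0.6
Best worst-case = 0.6 → IV.

maximax → IV; maximin → IV (agree)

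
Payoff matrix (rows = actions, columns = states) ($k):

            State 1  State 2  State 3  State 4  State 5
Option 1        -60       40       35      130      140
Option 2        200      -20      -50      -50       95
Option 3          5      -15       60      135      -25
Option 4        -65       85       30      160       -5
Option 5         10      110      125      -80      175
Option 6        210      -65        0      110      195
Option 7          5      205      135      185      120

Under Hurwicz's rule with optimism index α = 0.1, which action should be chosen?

Option 1: 0.1·140 + 0.9·(-60) = -40
Option 2: 0.1·200 + 0.9·(-50) = -25
Option 3: 0.1·135 + 0.9·(-25) = -9
Option 4: 0.1·160 + 0.9·(-65) = -42.5
Option 5: 0.1·175 + 0.9·(-80) = -54.5
Option 6: 0.1·210 + 0.9·(-65) = -37.5
Option 7: 0.1·205 + 0.9·5 = 25
Highest Hurwicz score = 25 → Option 7.

Option 7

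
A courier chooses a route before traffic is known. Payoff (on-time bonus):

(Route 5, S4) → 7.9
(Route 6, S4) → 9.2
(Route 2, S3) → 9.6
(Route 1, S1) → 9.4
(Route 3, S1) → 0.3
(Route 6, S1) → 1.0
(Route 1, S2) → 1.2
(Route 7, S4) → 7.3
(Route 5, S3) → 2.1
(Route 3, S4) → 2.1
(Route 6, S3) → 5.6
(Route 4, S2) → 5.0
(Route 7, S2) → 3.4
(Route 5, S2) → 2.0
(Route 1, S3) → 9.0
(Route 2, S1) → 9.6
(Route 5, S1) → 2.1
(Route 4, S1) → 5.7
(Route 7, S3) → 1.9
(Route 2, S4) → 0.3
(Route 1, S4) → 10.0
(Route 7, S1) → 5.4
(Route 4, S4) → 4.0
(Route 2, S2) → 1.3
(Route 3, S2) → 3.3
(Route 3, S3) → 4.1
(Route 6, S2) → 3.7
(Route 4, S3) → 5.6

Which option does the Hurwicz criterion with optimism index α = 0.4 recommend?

Route 1

Route 1: 0.4·10.0 + 0.6·1.2 = 4.72
Route 2: 0.4·9.6 + 0.6·0.3 = 4.02
Route 3: 0.4·4.1 + 0.6·0.3 = 1.82
Route 4: 0.4·5.7 + 0.6·4.0 = 4.68
Route 5: 0.4·7.9 + 0.6·2.0 = 4.36
Route 6: 0.4·9.2 + 0.6·1.0 = 4.28
Route 7: 0.4·7.3 + 0.6·1.9 = 4.06
Highest Hurwicz score = 4.72 → Route 1.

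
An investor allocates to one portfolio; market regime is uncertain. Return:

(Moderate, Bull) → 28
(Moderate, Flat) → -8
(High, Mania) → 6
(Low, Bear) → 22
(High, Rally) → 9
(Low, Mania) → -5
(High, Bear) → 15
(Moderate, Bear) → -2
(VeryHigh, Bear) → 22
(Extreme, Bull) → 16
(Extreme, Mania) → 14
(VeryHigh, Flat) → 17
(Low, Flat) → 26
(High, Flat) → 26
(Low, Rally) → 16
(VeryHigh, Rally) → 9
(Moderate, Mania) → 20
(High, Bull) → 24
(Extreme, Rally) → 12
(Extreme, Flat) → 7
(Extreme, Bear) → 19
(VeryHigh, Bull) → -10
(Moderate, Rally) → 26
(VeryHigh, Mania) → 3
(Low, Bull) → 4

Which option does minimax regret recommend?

Column bests: Bear=22, Flat=26, Bull=28, Rally=26, Mania=20.
Low regrets: 0, 0, 24, 10, 25 → max 25
Moderate regrets: 24, 34, 0, 0, 0 → max 34
High regrets: 7, 0, 4, 17, 14 → max 17
VeryHigh regrets: 0, 9, 38, 17, 17 → max 38
Extreme regrets: 3, 19, 12, 14, 6 → max 19
Smallest max regret = 17 → High.

High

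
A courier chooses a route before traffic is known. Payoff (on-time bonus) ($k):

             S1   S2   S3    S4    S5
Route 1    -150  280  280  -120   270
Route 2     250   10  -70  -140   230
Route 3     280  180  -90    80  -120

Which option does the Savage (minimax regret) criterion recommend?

Column bests: S1=280, S2=280, S3=280, S4=80, S5=270.
Route 1 regrets: 430, 0, 0, 200, 0 → max 430
Route 2 regrets: 30, 270, 350, 220, 40 → max 350
Route 3 regrets: 0, 100, 370, 0, 390 → max 390
Smallest max regret = 350 → Route 2.

Route 2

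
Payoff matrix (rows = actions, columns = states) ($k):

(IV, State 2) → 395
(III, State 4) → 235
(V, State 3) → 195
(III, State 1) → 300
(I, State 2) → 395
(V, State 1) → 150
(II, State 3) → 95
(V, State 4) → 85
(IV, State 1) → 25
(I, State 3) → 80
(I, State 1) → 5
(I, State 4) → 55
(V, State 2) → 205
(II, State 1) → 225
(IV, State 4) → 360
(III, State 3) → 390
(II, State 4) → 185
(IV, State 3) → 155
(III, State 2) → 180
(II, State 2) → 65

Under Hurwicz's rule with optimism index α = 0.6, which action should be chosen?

I: 0.6·395 + 0.4·5 = 239
II: 0.6·225 + 0.4·65 = 161
III: 0.6·390 + 0.4·180 = 306
IV: 0.6·395 + 0.4·25 = 247
V: 0.6·205 + 0.4·85 = 157
Highest Hurwicz score = 306 → III.

III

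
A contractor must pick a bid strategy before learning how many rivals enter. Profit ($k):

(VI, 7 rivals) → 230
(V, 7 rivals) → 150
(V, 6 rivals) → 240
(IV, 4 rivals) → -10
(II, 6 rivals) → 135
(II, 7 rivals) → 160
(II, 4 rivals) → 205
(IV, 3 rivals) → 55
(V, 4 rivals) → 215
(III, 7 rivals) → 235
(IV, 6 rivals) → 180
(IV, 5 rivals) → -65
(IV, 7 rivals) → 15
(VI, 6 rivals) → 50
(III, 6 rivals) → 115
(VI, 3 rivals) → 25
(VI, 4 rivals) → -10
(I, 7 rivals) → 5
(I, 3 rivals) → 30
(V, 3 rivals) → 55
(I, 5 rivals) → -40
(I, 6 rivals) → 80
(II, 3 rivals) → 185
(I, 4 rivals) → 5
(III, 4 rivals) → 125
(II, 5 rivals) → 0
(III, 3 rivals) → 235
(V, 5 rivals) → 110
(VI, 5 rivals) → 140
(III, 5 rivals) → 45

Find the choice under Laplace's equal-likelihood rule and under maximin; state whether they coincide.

laplace → V; maximin → V (agree)

Row averages: I=16, II=137, III=151, IV=35, V=154, VI=87
Highest average = 154 → V.
Row minima: I=-40, II=0, III=45, IV=-65, V=55, VI=-10
Best worst-case = 55 → V.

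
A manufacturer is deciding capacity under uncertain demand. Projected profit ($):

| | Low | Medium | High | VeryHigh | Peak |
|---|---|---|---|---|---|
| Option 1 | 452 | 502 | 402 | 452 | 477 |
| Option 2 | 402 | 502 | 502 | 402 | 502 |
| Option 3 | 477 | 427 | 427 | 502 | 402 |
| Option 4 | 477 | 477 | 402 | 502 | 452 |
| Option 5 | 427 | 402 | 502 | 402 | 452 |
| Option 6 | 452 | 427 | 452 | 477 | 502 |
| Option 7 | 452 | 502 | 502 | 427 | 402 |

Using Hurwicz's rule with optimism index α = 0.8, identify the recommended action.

Option 6

Option 1: 0.8·502 + 0.2·402 = 482
Option 2: 0.8·502 + 0.2·402 = 482
Option 3: 0.8·502 + 0.2·402 = 482
Option 4: 0.8·502 + 0.2·402 = 482
Option 5: 0.8·502 + 0.2·402 = 482
Option 6: 0.8·502 + 0.2·427 = 487
Option 7: 0.8·502 + 0.2·402 = 482
Highest Hurwicz score = 487 → Option 6.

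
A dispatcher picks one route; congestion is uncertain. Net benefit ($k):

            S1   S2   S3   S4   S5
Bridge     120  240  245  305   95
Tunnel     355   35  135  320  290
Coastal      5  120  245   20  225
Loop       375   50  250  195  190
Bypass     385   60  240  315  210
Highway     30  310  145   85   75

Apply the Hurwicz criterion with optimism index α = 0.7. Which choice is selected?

Bypass

Bridge: 0.7·305 + 0.3·95 = 242
Tunnel: 0.7·355 + 0.3·35 = 259
Coastal: 0.7·245 + 0.3·5 = 173
Loop: 0.7·375 + 0.3·50 = 277.5
Bypass: 0.7·385 + 0.3·60 = 287.5
Highway: 0.7·310 + 0.3·30 = 226
Highest Hurwicz score = 287.5 → Bypass.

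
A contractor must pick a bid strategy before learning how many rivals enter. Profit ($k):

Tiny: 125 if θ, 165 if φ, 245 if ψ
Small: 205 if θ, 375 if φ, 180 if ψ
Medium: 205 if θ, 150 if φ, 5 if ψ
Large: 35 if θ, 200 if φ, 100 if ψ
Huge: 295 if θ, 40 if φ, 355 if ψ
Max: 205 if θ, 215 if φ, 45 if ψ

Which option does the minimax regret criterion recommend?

Column bests: θ=295, φ=375, ψ=355.
Tiny regrets: 170, 210, 110 → max 210
Small regrets: 90, 0, 175 → max 175
Medium regrets: 90, 225, 350 → max 350
Large regrets: 260, 175, 255 → max 260
Huge regrets: 0, 335, 0 → max 335
Max regrets: 90, 160, 310 → max 310
Smallest max regret = 175 → Small.

Small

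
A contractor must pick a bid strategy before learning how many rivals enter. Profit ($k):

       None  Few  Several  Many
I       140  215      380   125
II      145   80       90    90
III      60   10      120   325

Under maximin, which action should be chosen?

Row minima: I=125, II=80, III=10
Best worst-case = 125 → I.

I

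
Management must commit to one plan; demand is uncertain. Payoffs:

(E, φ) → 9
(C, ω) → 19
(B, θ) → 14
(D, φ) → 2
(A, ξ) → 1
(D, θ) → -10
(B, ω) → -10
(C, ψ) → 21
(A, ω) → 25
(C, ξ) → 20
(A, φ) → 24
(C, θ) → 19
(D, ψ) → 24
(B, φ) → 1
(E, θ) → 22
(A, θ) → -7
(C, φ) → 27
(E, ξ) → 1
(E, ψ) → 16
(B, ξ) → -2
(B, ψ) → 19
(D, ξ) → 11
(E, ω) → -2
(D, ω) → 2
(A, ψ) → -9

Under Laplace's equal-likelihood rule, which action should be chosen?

C

Row averages: A=6.8, B=4.4, C=21.2, D=5.8, E=9.2
Highest average = 21.2 → C.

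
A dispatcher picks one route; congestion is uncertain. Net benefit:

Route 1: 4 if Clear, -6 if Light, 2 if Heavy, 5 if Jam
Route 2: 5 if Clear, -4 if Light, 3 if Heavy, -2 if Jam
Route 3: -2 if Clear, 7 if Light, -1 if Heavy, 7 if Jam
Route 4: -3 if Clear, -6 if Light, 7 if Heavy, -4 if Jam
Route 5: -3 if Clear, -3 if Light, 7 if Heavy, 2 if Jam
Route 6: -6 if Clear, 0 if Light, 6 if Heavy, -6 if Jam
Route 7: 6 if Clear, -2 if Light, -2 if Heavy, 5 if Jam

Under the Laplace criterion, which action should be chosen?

Route 3

Row averages: Route 1=1.25, Route 2=0.5, Route 3=2.75, Route 4=-1.5, Route 5=0.75, Route 6=-1.5, Route 7=1.75
Highest average = 2.75 → Route 3.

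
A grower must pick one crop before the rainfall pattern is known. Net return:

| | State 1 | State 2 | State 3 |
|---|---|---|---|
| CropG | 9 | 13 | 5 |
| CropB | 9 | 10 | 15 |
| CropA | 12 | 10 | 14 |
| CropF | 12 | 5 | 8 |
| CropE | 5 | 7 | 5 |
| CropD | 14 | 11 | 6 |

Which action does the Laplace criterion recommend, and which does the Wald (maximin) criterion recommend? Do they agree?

laplace → CropA; maximin → CropA (agree)

Row averages: CropG=9, CropB=34/3, CropA=12, CropF=25/3, CropE=17/3, CropD=31/3
Highest average = 12 → CropA.
Row minima: CropG=5, CropB=9, CropA=10, CropF=5, CropE=5, CropD=6
Best worst-case = 10 → CropA.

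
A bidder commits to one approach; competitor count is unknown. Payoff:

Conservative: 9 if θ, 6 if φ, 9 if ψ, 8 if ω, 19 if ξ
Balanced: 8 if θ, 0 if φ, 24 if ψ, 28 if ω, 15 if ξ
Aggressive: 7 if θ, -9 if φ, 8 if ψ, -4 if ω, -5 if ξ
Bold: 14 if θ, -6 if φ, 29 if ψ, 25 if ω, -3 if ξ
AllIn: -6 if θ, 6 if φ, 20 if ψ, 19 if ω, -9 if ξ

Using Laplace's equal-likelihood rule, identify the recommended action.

Balanced

Row averages: Conservative=10.2, Balanced=15, Aggressive=-0.6, Bold=11.8, AllIn=6
Highest average = 15 → Balanced.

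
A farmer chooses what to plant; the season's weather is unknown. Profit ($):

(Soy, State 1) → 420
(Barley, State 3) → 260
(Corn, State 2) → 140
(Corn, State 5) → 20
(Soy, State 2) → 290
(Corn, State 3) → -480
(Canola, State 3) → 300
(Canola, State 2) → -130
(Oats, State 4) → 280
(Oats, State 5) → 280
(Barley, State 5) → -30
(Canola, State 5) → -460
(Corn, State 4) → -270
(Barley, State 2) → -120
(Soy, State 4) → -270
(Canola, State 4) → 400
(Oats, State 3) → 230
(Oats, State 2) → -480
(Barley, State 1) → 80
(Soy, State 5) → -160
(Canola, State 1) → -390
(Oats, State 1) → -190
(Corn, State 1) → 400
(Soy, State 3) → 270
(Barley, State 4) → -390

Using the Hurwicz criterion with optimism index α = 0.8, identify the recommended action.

Soy

Canola: 0.8·400 + 0.2·(-460) = 228
Corn: 0.8·400 + 0.2·(-480) = 224
Soy: 0.8·420 + 0.2·(-270) = 282
Barley: 0.8·260 + 0.2·(-390) = 130
Oats: 0.8·280 + 0.2·(-480) = 128
Highest Hurwicz score = 282 → Soy.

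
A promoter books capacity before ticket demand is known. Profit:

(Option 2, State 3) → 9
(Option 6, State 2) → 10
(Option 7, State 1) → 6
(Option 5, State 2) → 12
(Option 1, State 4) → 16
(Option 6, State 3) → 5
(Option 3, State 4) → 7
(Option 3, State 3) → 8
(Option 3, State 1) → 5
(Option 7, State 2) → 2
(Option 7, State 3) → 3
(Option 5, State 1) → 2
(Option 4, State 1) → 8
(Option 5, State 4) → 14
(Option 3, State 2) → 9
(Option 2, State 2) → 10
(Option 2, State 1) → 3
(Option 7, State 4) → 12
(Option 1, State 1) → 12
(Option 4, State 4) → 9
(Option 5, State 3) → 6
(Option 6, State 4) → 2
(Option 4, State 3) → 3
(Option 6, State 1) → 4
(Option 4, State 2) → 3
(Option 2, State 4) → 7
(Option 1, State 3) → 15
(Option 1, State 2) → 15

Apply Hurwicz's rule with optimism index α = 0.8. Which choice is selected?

Option 1

Option 1: 0.8·16 + 0.2·12 = 15.2
Option 2: 0.8·10 + 0.2·3 = 8.6
Option 3: 0.8·9 + 0.2·5 = 8.2
Option 4: 0.8·9 + 0.2·3 = 7.8
Option 5: 0.8·14 + 0.2·2 = 11.6
Option 6: 0.8·10 + 0.2·2 = 8.4
Option 7: 0.8·12 + 0.2·2 = 10
Highest Hurwicz score = 15.2 → Option 1.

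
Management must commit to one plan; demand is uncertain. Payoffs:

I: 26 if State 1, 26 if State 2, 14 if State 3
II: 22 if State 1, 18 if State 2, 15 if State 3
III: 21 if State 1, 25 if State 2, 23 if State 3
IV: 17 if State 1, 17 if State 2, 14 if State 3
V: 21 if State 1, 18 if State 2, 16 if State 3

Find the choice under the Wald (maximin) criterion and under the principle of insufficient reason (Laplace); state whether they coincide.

Row minima: I=14, II=15, III=21, IV=14, V=16
Best worst-case = 21 → III.
Row averages: I=22, II=55/3, III=23, IV=16, V=55/3
Highest average = 23 → III.

maximin → III; laplace → III (agree)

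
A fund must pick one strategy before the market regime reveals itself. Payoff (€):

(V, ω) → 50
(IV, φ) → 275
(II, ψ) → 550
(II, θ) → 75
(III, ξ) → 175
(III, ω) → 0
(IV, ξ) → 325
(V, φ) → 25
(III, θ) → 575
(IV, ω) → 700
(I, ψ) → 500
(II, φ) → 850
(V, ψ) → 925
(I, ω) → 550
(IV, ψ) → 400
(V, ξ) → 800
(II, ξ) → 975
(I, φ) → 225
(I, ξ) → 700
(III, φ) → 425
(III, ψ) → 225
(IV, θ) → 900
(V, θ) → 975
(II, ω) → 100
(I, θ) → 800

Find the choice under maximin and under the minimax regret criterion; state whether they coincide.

maximin → IV; minimax regret → I (disagree)

Row minima: I=225, II=75, III=0, IV=275, V=25
Best worst-case = 275 → IV.
Column bests: θ=975, φ=850, ψ=925, ω=700, ξ=975.
I regrets: 175, 625, 425, 150, 275 → max 625
II regrets: 900, 0, 375, 600, 0 → max 900
III regrets: 400, 425, 700, 700, 800 → max 800
IV regrets: 75, 575, 525, 0, 650 → max 650
V regrets: 0, 825, 0, 650, 175 → max 825
Smallest max regret = 625 → I.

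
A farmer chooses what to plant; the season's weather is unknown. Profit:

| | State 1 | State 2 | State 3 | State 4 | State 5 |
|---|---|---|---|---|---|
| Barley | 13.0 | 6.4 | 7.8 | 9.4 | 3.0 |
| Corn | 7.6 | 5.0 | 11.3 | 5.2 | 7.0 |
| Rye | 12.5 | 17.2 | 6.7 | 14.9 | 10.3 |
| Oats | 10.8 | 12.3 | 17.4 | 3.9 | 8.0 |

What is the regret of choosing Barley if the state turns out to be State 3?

Best payoff under State 3 is 17.4.
Regret = 17.4 − 7.8 = 9.6.

9.6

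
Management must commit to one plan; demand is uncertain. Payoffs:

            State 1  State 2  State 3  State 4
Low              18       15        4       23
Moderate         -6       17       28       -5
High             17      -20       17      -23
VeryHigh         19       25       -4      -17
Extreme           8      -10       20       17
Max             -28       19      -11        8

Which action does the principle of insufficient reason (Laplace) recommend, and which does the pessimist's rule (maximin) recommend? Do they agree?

Row averages: Low=15, Moderate=8.5, High=-2.25, VeryHigh=5.75, Extreme=8.75, Max=-3
Highest average = 15 → Low.
Row minima: Low=4, Moderate=-6, High=-23, VeryHigh=-17, Extreme=-10, Max=-28
Best worst-case = 4 → Low.

laplace → Low; maximin → Low (agree)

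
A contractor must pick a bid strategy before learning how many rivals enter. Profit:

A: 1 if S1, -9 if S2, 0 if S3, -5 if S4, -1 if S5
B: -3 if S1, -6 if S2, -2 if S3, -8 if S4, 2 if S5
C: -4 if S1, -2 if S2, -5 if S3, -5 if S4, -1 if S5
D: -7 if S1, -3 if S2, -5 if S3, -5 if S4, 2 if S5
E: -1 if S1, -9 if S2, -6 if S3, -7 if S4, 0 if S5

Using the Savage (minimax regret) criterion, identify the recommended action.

B

Column bests: S1=1, S2=-2, S3=0, S4=-5, S5=2.
A regrets: 0, 7, 0, 0, 3 → max 7
B regrets: 4, 4, 2, 3, 0 → max 4
C regrets: 5, 0, 5, 0, 3 → max 5
D regrets: 8, 1, 5, 0, 0 → max 8
E regrets: 2, 7, 6, 2, 2 → max 7
Smallest max regret = 4 → B.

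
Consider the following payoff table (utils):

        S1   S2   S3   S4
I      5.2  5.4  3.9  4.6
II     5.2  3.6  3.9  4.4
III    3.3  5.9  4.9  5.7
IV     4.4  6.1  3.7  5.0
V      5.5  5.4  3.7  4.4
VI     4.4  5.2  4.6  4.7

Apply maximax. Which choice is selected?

IV

Row maxima: I=5.4, II=5.2, III=5.9, IV=6.1, V=5.5, VI=5.2
Best best-case = 6.1 → IV.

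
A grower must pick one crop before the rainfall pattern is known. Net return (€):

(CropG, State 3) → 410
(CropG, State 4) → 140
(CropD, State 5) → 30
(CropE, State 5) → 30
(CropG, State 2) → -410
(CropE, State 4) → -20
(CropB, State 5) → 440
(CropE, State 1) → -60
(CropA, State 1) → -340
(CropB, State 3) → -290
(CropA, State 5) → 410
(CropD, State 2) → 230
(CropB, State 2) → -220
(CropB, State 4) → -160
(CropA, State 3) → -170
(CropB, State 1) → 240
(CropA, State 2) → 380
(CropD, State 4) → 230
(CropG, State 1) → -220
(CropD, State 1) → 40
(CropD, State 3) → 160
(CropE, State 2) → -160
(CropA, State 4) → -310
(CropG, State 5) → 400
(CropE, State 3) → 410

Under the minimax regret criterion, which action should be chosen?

Column bests: State 1=240, State 2=380, State 3=410, State 4=230, State 5=440.
CropB regrets: 0, 600, 700, 390, 0 → max 700
CropG regrets: 460, 790, 0, 90, 40 → max 790
CropE regrets: 300, 540, 0, 250, 410 → max 540
CropA regrets: 580, 0, 580, 540, 30 → max 580
CropD regrets: 200, 150, 250, 0, 410 → max 410
Smallest max regret = 410 → CropD.

CropD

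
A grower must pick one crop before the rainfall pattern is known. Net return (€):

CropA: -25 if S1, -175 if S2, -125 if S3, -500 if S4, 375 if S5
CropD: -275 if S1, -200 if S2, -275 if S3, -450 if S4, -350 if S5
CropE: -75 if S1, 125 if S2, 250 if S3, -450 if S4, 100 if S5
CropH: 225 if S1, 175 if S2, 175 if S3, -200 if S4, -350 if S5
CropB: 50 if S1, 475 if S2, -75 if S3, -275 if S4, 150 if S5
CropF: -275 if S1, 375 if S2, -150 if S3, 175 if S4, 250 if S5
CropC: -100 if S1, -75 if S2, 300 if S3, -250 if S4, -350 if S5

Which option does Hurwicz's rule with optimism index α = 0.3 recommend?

CropA: 0.3·375 + 0.7·(-500) = -237.5
CropD: 0.3·(-200) + 0.7·(-450) = -375
CropE: 0.3·250 + 0.7·(-450) = -240
CropH: 0.3·225 + 0.7·(-350) = -177.5
CropB: 0.3·475 + 0.7·(-275) = -50
CropF: 0.3·375 + 0.7·(-275) = -80
CropC: 0.3·300 + 0.7·(-350) = -155
Highest Hurwicz score = -50 → CropB.

CropB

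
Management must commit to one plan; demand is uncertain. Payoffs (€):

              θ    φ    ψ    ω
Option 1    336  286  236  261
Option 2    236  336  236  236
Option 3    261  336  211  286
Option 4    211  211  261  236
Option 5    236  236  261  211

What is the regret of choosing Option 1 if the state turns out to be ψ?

25

Best payoff under ψ is 261.
Regret = 261 − 236 = 25.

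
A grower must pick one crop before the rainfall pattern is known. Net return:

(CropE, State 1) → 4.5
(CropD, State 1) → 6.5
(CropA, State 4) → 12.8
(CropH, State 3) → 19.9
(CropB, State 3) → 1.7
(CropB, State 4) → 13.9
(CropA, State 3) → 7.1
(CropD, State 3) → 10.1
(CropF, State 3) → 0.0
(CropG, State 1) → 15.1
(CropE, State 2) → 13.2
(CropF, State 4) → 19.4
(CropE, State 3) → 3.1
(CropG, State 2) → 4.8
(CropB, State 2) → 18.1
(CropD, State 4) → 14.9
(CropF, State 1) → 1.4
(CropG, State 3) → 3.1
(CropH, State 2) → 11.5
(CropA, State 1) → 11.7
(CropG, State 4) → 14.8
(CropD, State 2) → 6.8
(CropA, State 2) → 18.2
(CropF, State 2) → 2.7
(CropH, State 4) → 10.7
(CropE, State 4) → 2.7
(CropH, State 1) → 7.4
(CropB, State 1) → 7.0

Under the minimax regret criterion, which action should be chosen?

CropH

Column bests: State 1=15.1, State 2=18.2, State 3=19.9, State 4=19.4.
CropH regrets: 7.7, 6.7, 0.0, 8.7 → max 8.7
CropE regrets: 10.6, 5.0, 16.8, 16.7 → max 16.8
CropD regrets: 8.6, 11.4, 9.8, 4.5 → max 11.4
CropF regrets: 13.7, 15.5, 19.9, 0.0 → max 19.9
CropB regrets: 8.1, 0.1, 18.2, 5.5 → max 18.2
CropA regrets: 3.4, 0.0, 12.8, 6.6 → max 12.8
CropG regrets: 0.0, 13.4, 16.8, 4.6 → max 16.8
Smallest max regret = 8.7 → CropH.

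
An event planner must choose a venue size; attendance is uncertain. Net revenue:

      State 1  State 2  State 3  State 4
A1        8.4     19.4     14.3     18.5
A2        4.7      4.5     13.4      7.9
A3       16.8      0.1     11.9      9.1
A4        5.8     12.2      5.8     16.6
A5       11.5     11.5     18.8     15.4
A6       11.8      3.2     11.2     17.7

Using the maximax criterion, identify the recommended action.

Row maxima: A1=19.4, A2=13.4, A3=16.8, A4=16.6, A5=18.8, A6=17.7
Best best-case = 19.4 → A1.

A1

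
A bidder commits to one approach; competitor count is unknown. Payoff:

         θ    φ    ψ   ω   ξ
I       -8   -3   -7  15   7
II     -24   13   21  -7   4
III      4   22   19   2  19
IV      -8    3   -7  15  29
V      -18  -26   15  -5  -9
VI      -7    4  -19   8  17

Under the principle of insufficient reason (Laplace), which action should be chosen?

Row averages: I=0.8, II=1.4, III=13.2, IV=6.4, V=-8.6, VI=0.6
Highest average = 13.2 → III.

III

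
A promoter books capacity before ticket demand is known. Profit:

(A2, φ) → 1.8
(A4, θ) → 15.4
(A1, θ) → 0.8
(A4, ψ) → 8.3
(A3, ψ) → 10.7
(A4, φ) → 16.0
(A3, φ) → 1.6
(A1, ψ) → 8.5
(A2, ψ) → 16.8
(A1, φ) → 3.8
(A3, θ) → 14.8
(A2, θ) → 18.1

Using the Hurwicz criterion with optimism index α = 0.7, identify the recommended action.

A1: 0.7·8.5 + 0.3·0.8 = 6.19
A2: 0.7·18.1 + 0.3·1.8 = 13.21
A3: 0.7·14.8 + 0.3·1.6 = 10.84
A4: 0.7·16.0 + 0.3·8.3 = 13.69
Highest Hurwicz score = 13.69 → A4.

A4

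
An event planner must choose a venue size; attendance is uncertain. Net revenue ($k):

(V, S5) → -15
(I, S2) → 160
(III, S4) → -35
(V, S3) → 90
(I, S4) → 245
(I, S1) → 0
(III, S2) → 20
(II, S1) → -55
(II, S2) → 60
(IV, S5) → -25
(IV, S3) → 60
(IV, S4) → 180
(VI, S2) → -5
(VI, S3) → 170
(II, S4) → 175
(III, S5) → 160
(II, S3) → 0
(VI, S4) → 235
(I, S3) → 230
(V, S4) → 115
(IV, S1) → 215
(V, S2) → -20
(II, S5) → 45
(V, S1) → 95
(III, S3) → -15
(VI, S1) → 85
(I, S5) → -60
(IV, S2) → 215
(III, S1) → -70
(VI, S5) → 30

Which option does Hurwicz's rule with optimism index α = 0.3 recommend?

I: 0.3·245 + 0.7·(-60) = 31.5
II: 0.3·175 + 0.7·(-55) = 14
III: 0.3·160 + 0.7·(-70) = -1
IV: 0.3·215 + 0.7·(-25) = 47
V: 0.3·115 + 0.7·(-20) = 20.5
VI: 0.3·235 + 0.7·(-5) = 67
Highest Hurwicz score = 67 → VI.

VI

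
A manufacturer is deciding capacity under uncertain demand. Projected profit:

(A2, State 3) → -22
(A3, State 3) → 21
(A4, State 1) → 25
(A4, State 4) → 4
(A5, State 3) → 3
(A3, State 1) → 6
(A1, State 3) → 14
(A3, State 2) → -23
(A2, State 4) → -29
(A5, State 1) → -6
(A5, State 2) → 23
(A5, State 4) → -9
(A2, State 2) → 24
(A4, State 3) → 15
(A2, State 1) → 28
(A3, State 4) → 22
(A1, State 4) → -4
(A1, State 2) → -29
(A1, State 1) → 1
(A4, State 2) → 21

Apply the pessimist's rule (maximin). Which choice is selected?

Row minima: A1=-29, A2=-29, A3=-23, A4=4, A5=-9
Best worst-case = 4 → A4.

A4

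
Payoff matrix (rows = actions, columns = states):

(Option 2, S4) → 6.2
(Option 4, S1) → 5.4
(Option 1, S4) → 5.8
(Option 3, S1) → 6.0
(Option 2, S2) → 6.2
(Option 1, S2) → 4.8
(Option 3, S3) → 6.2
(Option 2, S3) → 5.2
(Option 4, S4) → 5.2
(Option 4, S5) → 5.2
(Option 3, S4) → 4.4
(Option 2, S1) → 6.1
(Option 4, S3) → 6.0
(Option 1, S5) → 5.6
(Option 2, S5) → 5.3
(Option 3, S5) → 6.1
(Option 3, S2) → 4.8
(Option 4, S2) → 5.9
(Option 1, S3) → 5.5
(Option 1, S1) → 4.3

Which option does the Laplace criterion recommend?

Option 2

Row averages: Option 1=5.2, Option 2=5.8, Option 3=5.5, Option 4=5.54
Highest average = 5.8 → Option 2.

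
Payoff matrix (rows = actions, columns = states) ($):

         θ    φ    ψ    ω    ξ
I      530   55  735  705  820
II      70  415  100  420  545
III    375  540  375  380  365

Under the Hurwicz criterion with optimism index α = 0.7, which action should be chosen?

I: 0.7·820 + 0.3·55 = 590.5
II: 0.7·545 + 0.3·70 = 402.5
III: 0.7·540 + 0.3·365 = 487.5
Highest Hurwicz score = 590.5 → I.

I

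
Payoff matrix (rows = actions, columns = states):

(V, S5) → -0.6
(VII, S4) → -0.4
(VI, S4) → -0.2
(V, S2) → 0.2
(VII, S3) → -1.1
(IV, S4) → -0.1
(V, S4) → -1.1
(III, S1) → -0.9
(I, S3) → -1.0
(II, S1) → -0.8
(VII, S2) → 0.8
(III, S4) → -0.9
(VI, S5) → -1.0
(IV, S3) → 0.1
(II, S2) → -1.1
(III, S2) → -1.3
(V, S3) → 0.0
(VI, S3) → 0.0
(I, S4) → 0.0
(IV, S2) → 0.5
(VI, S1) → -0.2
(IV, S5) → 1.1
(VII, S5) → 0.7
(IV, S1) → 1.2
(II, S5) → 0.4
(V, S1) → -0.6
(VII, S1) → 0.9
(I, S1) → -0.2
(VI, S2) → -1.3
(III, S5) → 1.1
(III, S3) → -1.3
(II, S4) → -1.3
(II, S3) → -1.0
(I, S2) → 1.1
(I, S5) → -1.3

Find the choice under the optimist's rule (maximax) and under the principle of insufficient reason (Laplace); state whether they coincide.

Row maxima: I=1.1, II=0.4, III=1.1, IV=1.2, V=0.2, VI=0.0, VII=0.9
Best best-case = 1.2 → IV.
Row averages: I=-0.28, II=-0.76, III=-0.66, IV=0.56, V=-0.42, VI=-0.54, VII=0.18
Highest average = 0.56 → IV.

maximax → IV; laplace → IV (agree)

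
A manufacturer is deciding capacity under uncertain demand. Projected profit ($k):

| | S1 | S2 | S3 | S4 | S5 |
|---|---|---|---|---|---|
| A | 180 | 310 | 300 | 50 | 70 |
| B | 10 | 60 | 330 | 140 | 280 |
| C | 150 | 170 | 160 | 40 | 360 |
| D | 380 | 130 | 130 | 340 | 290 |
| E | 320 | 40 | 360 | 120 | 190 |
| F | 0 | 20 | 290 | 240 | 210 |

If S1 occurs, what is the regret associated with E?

Best payoff under S1 is 380.
Regret = 380 − 320 = 60.

60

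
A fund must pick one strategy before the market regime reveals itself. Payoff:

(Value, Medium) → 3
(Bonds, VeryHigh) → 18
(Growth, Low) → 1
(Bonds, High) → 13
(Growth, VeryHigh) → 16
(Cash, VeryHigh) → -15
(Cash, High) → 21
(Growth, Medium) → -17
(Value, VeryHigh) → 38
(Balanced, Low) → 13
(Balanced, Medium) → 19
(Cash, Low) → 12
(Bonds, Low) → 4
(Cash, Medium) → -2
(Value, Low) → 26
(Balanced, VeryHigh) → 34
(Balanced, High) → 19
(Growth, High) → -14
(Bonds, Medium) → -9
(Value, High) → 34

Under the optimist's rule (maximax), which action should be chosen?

Row maxima: Bonds=18, Balanced=34, Growth=16, Value=38, Cash=21
Best best-case = 38 → Value.

Value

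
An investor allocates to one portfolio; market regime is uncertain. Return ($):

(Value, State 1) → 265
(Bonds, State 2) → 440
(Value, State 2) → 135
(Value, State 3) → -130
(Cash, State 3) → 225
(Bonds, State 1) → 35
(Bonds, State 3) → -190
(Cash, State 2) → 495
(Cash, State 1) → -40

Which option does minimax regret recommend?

Column bests: State 1=265, State 2=495, State 3=225.
Bonds regrets: 230, 55, 415 → max 415
Value regrets: 0, 360, 355 → max 360
Cash regrets: 305, 0, 0 → max 305
Smallest max regret = 305 → Cash.

Cash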